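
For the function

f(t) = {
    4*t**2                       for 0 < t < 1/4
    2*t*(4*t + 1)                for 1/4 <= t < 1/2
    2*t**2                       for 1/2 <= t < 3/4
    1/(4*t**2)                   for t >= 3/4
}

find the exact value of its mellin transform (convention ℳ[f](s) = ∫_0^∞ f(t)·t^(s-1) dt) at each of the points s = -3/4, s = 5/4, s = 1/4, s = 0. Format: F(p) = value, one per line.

remove the common scale on t first: t**2 on [0, 1/2); t*(2*t + 1) on [1/2, 1); t**2/2 on [1, 3/2); …
back out the shared t-power: t on [0, 1/2); 2*t + 1 on [1/2, 1); t/2 on [1, 3/2); …
slice at 1/4, 1/2, 3/4, transform all 4 pieces, and sum them
on [0, 1/4) integrate f = 4*t**2 against the kernel
[1/4, 1/2) adds the kernel integral of 2*t*(4*t + 1)
over [1/2, 3/4), the kernel integral of 2*t**2 enters the sum
∫ over [3/4, ∞) of 1/(4*t**2)·t^(s-1) joins the sum

F(-3/4) = sqrt(2)*(-6534 + 1051*3**(1/4) + 7722*2**(1/4))/1485
F(5/4) = sqrt(2)*(-70 + 424*2**(1/4) + 659*3**(1/4))/1872
F(1/4) = sqrt(2)*(-322 + 475*3**(1/4) + 924*2**(1/4))/1260
F(0) = 275/144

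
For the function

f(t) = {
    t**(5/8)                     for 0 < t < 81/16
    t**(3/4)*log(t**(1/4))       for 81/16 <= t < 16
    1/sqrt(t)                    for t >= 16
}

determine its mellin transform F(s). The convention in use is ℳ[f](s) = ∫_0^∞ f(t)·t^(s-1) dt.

reversing the power substitution: t**(5/4) on [0, 9/4); t**(3/2)*log(sqrt(t)) on [9/4, 4); 1/t on [4, ∞)
undo the shared t-power: t**(1/4) on [0, 9/4); sqrt(t)*log(sqrt(t)) on [9/4, 4); t**(-2) on [4, ∞)
remove the power substitution first: sqrt(t) on [0, 3/2); t*log(t) on [3/2, 2); t**(-4) on [2, ∞)
linearity at 81/16, 16 turns ℳ[f](s) into 3 summed integrals
on [0, 81/16) integrate f = t**(5/8) against the kernel
on [81/16, 16) integrate f = t**(3/4)*log(t**(1/4)) against the kernel
on [16, ∞): add ∫ 1/sqrt(t)·t^(s-1) dt

(-64*2**(8*s)*(2*s - 1)*(8*s + 5) + 128*256**s*(2*s - 1)*(2*s + 1)*(8*s + 5)*log(2) + 64*256**s*(2*s - 1)*(8*s + 5)*log(2) - 256**s*(8*s + 5)*(8*s + 4*(2*s + 1)**2 + 5) + 27*3**(4*s)*(2*s - 1)*(8*s + 5) + 18*3**(4*s)*sqrt(6)*(2*s - 1)*(8*s + 4*(2*s + 1)**2 + 5) + 81**s*(2*s - 1)*(2*s + 1)*(8*s + 5)*(-54*log(3) + 54*log(2)) + 81**s*(2*s - 1)*(8*s + 5)*(-27*log(3) + 27*log(2)))/(2*2**(4*s)*(2*s - 1)*(8*s + 5)*(8*s + 4*(2*s + 1)**2 + 5))
  -5/8 < Re(s) < 1/2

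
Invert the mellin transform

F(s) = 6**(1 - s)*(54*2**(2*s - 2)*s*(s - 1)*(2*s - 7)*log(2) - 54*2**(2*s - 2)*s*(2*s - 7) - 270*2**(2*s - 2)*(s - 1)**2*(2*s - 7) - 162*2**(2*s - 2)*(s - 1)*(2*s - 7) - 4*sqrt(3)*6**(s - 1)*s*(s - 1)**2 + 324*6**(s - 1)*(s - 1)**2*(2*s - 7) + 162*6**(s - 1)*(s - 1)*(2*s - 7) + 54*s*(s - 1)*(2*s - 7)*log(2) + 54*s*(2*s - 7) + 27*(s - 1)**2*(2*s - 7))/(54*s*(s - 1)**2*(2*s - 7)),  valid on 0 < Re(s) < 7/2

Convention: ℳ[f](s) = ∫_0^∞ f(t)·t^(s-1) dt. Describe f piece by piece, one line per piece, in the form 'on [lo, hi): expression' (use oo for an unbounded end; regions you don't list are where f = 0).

on [0, 1/6): 3
on [1/6, 2/3): log(3*t)/t
on [2/3, 1): (3*t + 3)/t
on [1, oo): sqrt(3)/(27*t**(7/2))

remove the shared t-power first: 3*t on [0, 1/6); log(3*t) on [1/6, 2/3); 3*t + 3 on [2/3, 1); …
reversing the common scale on t: t on [0, 1/2); log(t) on [1/2, 2); t + 3 on [2, 3); …
split f at 1/6, 2/3, 1: ℳ[f](s) collects 4 kernel integrals
on [0, 1/6) integrate f = 3 against the kernel
segment 1/6 to 2/3 holds log(3*t)/t; add its integral
for t in [2/3, 1): the term is ∫ (3*t + 3)/t·t^(s-1)
piece [1, ∞): integrate sqrt(3)/(27*t**(7/2)) against the kernel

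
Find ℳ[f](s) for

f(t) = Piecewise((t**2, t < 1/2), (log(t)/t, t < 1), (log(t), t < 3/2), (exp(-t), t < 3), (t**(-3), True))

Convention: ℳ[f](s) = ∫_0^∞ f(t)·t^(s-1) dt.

treat the 5 regions marked off by 1/2, 1, 3/2, 3 separately and sum
on [0, 1/2) integrate f = t**2 against the kernel
∫ log(t)/t·t^(s-1) over [1/2, 1)
over [1, 3/2), the kernel integral of log(t) enters the sum
between 3/2 and 3 the integrand is exp(-t)·t^(s-1)
over [3, ∞), the kernel integral of t**(-3) enters the sum

(108*2**s*s**2*(s - 3)*(s + 2)*(s**2 - 2*s + 1)*uppergamma(s, 3/2) - 108*2**s*s**2*(s - 3)*(s + 2)*(s**2 - 2*s + 1)*uppergamma(s, 3) - 108*2**s*s**2*(s - 3)*(s + 2) + 108*2**s*(s - 3)*(s + 2)*(s**2 - 2*s + 1) - 108*3**s*s*(s - 3)*(s + 2)*(s**2 - 2*s + 1)*log(2) + 108*3**s*s*(s - 3)*(s + 2)*(s**2 - 2*s + 1)*log(3) - 108*3**s*(s - 3)*(s + 2)*(s**2 - 2*s + 1) - 4*6**s*s**2*(s + 2)*(s**2 - 2*s + 1) + 216*s**3*(s - 3)*(s + 2)*log(2) - 216*s**2*(s - 3)*(s + 2)*log(2) + 216*s**2*(s - 3)*(s + 2) + 27*s**2*(s - 3)*(s**2 - 2*s + 1))/(108*2**s*s**2*(s - 3)*(s + 2)*(s**2 - 2*s + 1))
  -2 < Re(s) < 3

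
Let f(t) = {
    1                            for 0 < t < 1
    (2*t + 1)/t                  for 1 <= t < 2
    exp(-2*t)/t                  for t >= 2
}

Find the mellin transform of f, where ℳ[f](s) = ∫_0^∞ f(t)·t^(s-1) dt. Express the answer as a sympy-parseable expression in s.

reversing the shared t-power: t on [0, 1); 2*t + 1 on [1, 2); exp(-2*t) on [2, ∞)
split f at 1, 2: ℳ[f](s) collects 3 kernel integrals
the [0, 1) slice contributes ∫ 1·t^(s-1) dt
segment [1, 2) carries (2*t + 1)/t; integrate it
for t in [2, ∞): the term is ∫ exp(-2*t)/t·t^(s-1)

(4*2**s*(1 - s) - 2*2**s + 5*4**s*(s - 1) + 4**s + 4*s*(s - 1)*uppergamma(s - 1, 4))/(2*2**s*s*(s - 1))
  Re(s) > 0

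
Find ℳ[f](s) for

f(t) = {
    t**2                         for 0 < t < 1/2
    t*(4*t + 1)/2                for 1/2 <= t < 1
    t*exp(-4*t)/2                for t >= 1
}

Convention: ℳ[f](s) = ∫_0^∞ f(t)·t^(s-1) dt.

(20*2**(2*s)*(s + 1) + 4*2**(2*s) - 4*2**s*(s + 1) - 2*2**s + (s + 1)*(s + 2)*uppergamma(s + 1, 4))/(8*2**(2*s)*(s + 1)*(s + 2))
  Re(s) > -2

back out the shared t-power: 1 on [0, 1/2); (4*t + 1)/(2*t) on [1/2, 1); exp(-4*t)/(2*t) on [1, ∞)
undo the common scale on t: 1 on [0, 1); (2*t + 1)/t on [1, 2); exp(-2*t)/t on [2, ∞)
peel off the shared t-power: t on [0, 1); 2*t + 1 on [1, 2); exp(-2*t) on [2, ∞)
summing 3 kernel integrals split by 1/2, 1 yields ℳ[f](s)
on [0, 1/2) integrate f = t**2 against the kernel
∫ t*(4*t + 1)/2·t^(s-1) over [1/2, 1)
between 1 and ∞ the integrand is t*exp(-4*t)/2·t^(s-1)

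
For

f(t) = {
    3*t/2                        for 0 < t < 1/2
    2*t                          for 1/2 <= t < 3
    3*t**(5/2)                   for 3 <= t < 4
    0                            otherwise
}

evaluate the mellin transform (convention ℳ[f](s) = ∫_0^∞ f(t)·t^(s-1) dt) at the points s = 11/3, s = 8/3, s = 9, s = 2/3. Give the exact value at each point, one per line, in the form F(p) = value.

breakpoints 1/2, 3: one integral from each of the 3 segments
on [0, 1/2) integrate f = 3*t/2 against the kernel
over [1/2, 3), the kernel integral of 2*t enters the sum
segment [3, 4) carries 3*t**(5/2); integrate it

F(11/3) = -13122*3**(1/6)/37 + 243*3**(2/3)/7 + 66060177*2**(1/3)/33152
F(8/3) = -4374*3**(1/6)/31 + 162*3**(2/3)/11 + 6487971*2**(1/3)/10912
F(9) = 1036355039209/471040 - 1062882*sqrt(3)/23
F(2/3) = -486*3**(1/6)/19 + 18*3**(2/3)/5 + 46023*2**(1/3)/760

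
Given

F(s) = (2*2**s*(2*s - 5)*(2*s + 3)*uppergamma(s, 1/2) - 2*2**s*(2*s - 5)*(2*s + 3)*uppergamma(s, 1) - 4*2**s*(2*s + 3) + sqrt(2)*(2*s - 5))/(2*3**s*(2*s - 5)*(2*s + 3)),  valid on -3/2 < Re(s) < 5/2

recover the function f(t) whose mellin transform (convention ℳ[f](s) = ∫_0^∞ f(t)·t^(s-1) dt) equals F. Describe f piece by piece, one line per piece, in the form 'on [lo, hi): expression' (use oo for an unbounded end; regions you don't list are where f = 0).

peel off the common scale on t: t**(3/2) on [0, 1/2); exp(-t) on [1/2, 1); t**(-5/2) on [1, ∞)
decompose at 1/3, 2/3; ℳ[f](s) sums the 3 pieces' integrals
on [0, 1/3): add ∫ 3*sqrt(6)*t**(3/2)/4·t^(s-1) dt
between 1/3 and 2/3 the integrand is exp(-3*t/2)·t^(s-1)
segment 2/3 to ∞ holds 4*sqrt(6)/(27*t**(5/2)); add its integral

on [0, 1/3): 3*sqrt(6)*t**(3/2)/4
on [1/3, 2/3): exp(-3*t/2)
on [2/3, oo): 4*sqrt(6)/(27*t**(5/2))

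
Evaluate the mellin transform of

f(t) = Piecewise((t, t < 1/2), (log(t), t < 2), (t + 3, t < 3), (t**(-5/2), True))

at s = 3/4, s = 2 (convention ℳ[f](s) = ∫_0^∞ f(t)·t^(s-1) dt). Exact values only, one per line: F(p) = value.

F(3/4) = 2**(1/4)*(-436*sqrt(2) + 2*2**(3/4)*3**(1/4) + 65 + log(2**(42 + 84*sqrt(2))) + 180*6**(3/4))/63
F(2) = 2*sqrt(3)/3 + 17*log(2)/8 + 207/16

integrate the 4 segments split at 1/2, 2, 3, then add the results
over [0, 1/2), the kernel integral of t enters the sum
∫ log(t)·t^(s-1) over [1/2, 2)
segment 2 to 3 holds (t + 3); add its integral
on [3, ∞): add ∫ t**(-5/2)·t^(s-1) dt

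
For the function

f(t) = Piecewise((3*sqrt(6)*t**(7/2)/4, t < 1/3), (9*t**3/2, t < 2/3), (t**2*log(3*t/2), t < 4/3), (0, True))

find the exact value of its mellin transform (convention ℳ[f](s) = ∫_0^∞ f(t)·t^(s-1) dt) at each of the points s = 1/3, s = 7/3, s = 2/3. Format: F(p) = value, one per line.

invert the shared t-power to get 3*sqrt(6)*t**(3/2)/4 on [0, 1/3); 9*t/2 on [1/3, 2/3); log(3*t/2) on [2/3, 4/3)
peel off the common scale on t: t**(3/2) on [0, 1/2); 3*t on [1/2, 1); log(t) on [1, 2)
linearity at 1/3, 2/3 turns ℳ[f](s) into 3 summed integrals
∫ over [0, 1/3) of 3*sqrt(6)*t**(7/2)/4·t^(s-1) joins the sum
piece [1/3, 2/3): integrate 9*t**3/2 against the kernel
on [2/3, 4/3) integrate f = t**2*log(3*t/2) against the kernel

F(1/3) = 3**(2/3)*(-22080*2**(2/3) - 3381 + 490*sqrt(2) + 32568*2**(1/3) + 51520*2**(2/3)*log(2))/202860
F(7/3) = 3**(2/3)*(-860160*2**(2/3) - 17745 + 2704*sqrt(2) + 621600*2**(1/3) + 3727360*2**(2/3)*log(2))/15331680
F(2/3) = 3**(1/3)*(-6600*2**(1/3) - 600 + 88*sqrt(2) + 5625*2**(2/3) + 17600*2**(1/3)*log(2))/39600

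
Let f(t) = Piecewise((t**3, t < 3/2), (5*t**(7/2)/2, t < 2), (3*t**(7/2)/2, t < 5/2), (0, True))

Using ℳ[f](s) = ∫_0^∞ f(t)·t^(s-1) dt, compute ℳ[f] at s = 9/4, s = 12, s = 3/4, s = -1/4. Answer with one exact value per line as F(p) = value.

split f at 3/2, 2: ℳ[f](s) collects 3 kernel integrals
for t in [0, 3/2): the term is ∫ t**3·t^(s-1)
for t in [3/2, 2): the term is ∫ 5*t**(7/2)/2·t^(s-1)
the [2, 5/2) slice contributes ∫ 3*t**(7/2)/2·t^(s-1) dt

F(9/4) = 2**(1/4)*(-8505*3**(3/4) + 3726*sqrt(2)*3**(1/4) + 28672*sqrt(2) + 65625*5**(3/4))/5152
F(12) = -71744535*sqrt(6)/2031616 + 4782969/163840 + 65536*sqrt(2)/31 + 91552734375*sqrt(10)/2031616
F(3/4) = 2**(1/4)*(-2025*sqrt(2)*3**(1/4) + 612*3**(3/4) + 5120 + 9375*sqrt(2)*5**(1/4))/1360
F(-1/4) = 2**(1/4)*(-1485*sqrt(2)*3**(1/4) + 468*3**(3/4) + 2816 + 4125*sqrt(2)*5**(1/4))/1144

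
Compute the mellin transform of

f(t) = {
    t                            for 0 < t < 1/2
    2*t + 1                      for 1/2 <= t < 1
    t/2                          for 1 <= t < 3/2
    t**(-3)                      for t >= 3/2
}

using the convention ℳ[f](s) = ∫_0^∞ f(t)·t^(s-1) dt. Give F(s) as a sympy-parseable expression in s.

treat the 4 regions marked off by 1/2, 1, 3/2 separately and sum
segment 0 to 1/2 holds t; add its integral
[1/2, 1) adds the kernel integral of (2*t + 1)
[1, 3/2) adds the kernel integral of t/2
between 3/2 and ∞ the integrand is t**(-3)·t^(s-1)

(270*2**s*s**2 - 702*2**s*s - 324*2**s + 49*3**s*s**2 - 275*3**s*s - 162*s**2 + 378*s + 324)/(108*2**s*s*(s**2 - 2*s - 3))
  -1 < Re(s) < 3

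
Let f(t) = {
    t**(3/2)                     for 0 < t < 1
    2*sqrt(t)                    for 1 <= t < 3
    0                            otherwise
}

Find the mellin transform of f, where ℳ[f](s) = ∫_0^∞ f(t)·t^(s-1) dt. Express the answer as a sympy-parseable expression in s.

breakpoints 1: one integral from each of the 2 segments
between 0 and 1 the integrand is t**(3/2)·t^(s-1)
segment 1 to 3 holds 2*sqrt(t); add its integral

(4*sqrt(3)*3**s*(2*s + 3) - 4*s - 10)/((2*s + 1)*(2*s + 3))
  Re(s) > -3/2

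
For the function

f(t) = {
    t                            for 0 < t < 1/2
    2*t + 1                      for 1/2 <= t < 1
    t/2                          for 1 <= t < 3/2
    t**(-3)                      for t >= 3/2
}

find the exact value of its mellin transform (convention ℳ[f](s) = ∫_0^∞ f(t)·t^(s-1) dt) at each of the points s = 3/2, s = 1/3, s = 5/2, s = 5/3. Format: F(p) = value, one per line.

cuts at 1/2, 1, 3/2: linearity sums the 4 kernel integrals
∫ t·t^(s-1) over [0, 1/2)
over [1/2, 1), the kernel integral of (2*t + 1) enters the sum
the [1, 3/2) slice contributes ∫ t/2·t^(s-1) dt
∫ t**(-3)·t^(s-1) over [3/2, ∞)

F(3/2) = -13*sqrt(2)/60 + 403*sqrt(6)/1080 + 19/15
F(1/3) = 2**(2/3)*(-486 + 97*3**(1/3) + 594*2**(1/3))/288
F(5/2) = -19*sqrt(2)/280 + 29/35 + 305*sqrt(6)/336
F(5/3) = 2**(1/3)*(-378 + 725*3**(2/3) + 1116*2**(2/3))/1920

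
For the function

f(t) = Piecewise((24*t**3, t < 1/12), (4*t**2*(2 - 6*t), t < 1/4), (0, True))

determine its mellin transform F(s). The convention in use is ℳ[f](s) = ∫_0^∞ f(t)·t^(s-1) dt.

the common scale on t comes off first: 3*t**3 on [0, 1/6); t**2*(2 - 3*t) on [1/6, 1/2)
remove the shared t-power first: 3*t on [0, 1/6); 2 - 3*t on [1/6, 1/2)
invert the common scale on t to get t on [0, 1/2); 2 - t on [1/2, 3/2)
decompose at 1/12; ℳ[f](s) sums the 2 pieces' integrals
on [0, 1/12): add ∫ 24*t**3·t^(s-1) dt
∫ over [1/12, 1/4) of 4*t**2*(2 - 6*t)·t^(s-1) joins the sum

(9*3**s*(s + 2) + 36*3**s - 2*s - 8)/(72*12**s*(s + 2)*(s + 3))
  Re(s) > -3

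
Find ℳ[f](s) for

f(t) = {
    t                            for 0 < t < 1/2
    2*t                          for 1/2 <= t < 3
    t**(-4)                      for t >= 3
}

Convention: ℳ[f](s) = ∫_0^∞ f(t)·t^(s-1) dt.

(970*6**s*s - 3890*6**s - 81*s + 324)/(162*2**s*(s**2 - 3*s - 4))
  -1 < Re(s) < 4

the 3 pieces separated at 1/2, 3 each add one integral
on [0, 1/2): add ∫ t·t^(s-1) dt
the [1/2, 3) slice contributes ∫ 2*t·t^(s-1) dt
over [3, ∞), the kernel integral of t**(-4) enters the sum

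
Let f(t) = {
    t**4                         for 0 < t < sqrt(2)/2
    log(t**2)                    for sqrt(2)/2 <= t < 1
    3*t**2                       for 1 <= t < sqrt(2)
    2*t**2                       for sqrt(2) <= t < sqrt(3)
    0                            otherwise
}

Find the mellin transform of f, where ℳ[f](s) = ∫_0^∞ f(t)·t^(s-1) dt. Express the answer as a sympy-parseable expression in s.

(-12*2**(s/2)*s**3 - 56*2**(s/2)*s**2 - 48*2**(s/2)*s - 64*2**(s/2) + 8*2**s*s**3 + 32*2**s*s**2 + 24*6**(s/2)*s**3 + 96*6**(s/2)*s**2 + s**3 + 4*s**3*log(2) + 10*s**2 + 24*s**2*log(2) + 32*s*log(2) + 48*s + 64)/(4*2**(s/2)*s**2*(s**2 + 6*s + 8))
  Re(s) > -4

remove the power substitution first: t**2 on [0, 1/2); log(t) on [1/2, 1); 3*t on [1, 2); …
peel off the shared t-power: t on [0, 1/2); log(t)/t on [1/2, 1); 3 on [1, 2); …
split f at sqrt(2)/2, 1, sqrt(2): ℳ[f](s) collects 4 kernel integrals
∫ over [0, sqrt(2)/2) of t**4·t^(s-1) joins the sum
piece [sqrt(2)/2, 1): integrate log(t**2) against the kernel
over [1, sqrt(2)), the kernel integral of 3*t**2 enters the sum
on [sqrt(2), sqrt(3)): add ∫ 2*t**2·t^(s-1) dt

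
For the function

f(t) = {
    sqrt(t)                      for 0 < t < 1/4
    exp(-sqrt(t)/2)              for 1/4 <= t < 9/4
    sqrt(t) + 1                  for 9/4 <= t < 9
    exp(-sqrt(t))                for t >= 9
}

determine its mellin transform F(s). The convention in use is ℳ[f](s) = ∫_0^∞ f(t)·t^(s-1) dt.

(2**(2*s + 1)*s*(2*s + 1)*uppergamma(2*s, 3) + 2**(4*s + 1)*s*(2*s + 1)*uppergamma(2*s, 1/4) - 2**(4*s + 1)*s*(2*s + 1)*uppergamma(2*s, 3/4) + 8*36**s*s + 36**s - 5*9**s*s - 9**s + s)/(4**s*s*(2*s + 1))
  Re(s) > -1/2

undo the power substitution: t on [0, 1/2); exp(-t/2) on [1/2, 3/2); t + 1 on [3/2, 3); …
the 4 pieces separated at 1/4, 9/4, 9 each add one integral
the [0, 1/4) slice contributes ∫ sqrt(t)·t^(s-1) dt
on [1/4, 9/4): add ∫ exp(-sqrt(t)/2)·t^(s-1) dt
segment [9/4, 9) carries (sqrt(t) + 1); integrate it
on [9, ∞): add ∫ exp(-sqrt(t))·t^(s-1) dt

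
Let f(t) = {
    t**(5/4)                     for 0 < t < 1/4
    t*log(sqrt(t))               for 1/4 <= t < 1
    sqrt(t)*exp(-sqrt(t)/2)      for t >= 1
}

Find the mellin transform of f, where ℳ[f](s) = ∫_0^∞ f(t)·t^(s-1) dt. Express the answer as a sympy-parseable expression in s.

(8*2**(4*s)*(4*s + 5)*(4*s + (2*s + 1)**2 + 3)*uppergamma(2*s + 1, 1/2) - 4*2**(2*s)*(4*s + 5) + 4*s + (2*s + 1)*(4*s + 5)*log(2) + (4*s + 5)*log(2) + sqrt(2)*(4*s + (2*s + 1)**2 + 3) + 5)/(2*2**(2*s)*(4*s + 5)*(4*s + (2*s + 1)**2 + 3))
  Re(s) > -5/4

the power substitution comes off first: t**(5/2) on [0, 1/2); t**2*log(t) on [1/2, 1); t*exp(-t/2) on [1, ∞)
peel off the shared t-power: t**(3/2) on [0, 1/2); t*log(t) on [1/2, 1); exp(-t/2) on [1, ∞)
cuts at 1/4, 1: linearity sums the 3 kernel integrals
on [0, 1/4): add ∫ t**(5/4)·t^(s-1) dt
on [1/4, 1) integrate f = t*log(sqrt(t)) against the kernel
segment 1 to ∞ holds sqrt(t)*exp(-sqrt(t)/2); add its integral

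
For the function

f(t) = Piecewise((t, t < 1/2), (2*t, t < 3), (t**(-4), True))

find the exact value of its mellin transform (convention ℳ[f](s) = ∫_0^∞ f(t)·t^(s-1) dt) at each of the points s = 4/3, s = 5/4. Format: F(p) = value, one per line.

linearity at 1/2, 3 turns ℳ[f](s) into 3 summed integrals
the [0, 1/2) slice contributes ∫ t·t^(s-1) dt
[1/2, 3) adds the kernel integral of 2*t
segment [3, ∞) carries t**(-4); integrate it

F(4/3) = 2**(2/3)*(-54 + 3895*6**(1/3))/1008
F(5/4) = 2**(3/4)*(-33 + 2380*6**(1/4))/594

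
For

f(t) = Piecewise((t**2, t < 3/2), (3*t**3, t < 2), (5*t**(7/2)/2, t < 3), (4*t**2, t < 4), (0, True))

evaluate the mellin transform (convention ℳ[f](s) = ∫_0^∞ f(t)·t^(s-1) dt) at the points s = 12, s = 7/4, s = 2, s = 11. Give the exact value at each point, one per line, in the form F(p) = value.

F(12) = -163840*sqrt(2)/31 + 71744535*sqrt(3)/31 + 5400067912839/71680
F(7/4) = -144*3**(3/4)/5 - 320*2**(1/4)/21 - 873*2**(1/4)*3**(3/4)/760 + 192*2**(3/4)/19 + 810*3**(1/4)/7 + 2048*sqrt(2)/15
F(2) = -160*sqrt(2)/11 + 61091/320 + 1215*sqrt(3)/11
F(11) = -81920*sqrt(2)/29 + 23914845*sqrt(3)/29 + 8588597216243/425984

f breaks at 3/2, 2, 3 into 4 integrals to sum
∫ over [0, 3/2) of t**2·t^(s-1) joins the sum
segment [3/2, 2) carries 3*t**3; integrate it
∫ 5*t**(7/2)/2·t^(s-1) over [2, 3)
between 3 and 4 the integrand is 4*t**2·t^(s-1)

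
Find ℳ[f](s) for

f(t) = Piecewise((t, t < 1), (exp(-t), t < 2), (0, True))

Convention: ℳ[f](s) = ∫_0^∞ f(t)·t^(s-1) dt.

split f at 1: ℳ[f](s) collects 2 kernel integrals
∫ t·t^(s-1) over [0, 1)
∫ over [1, 2) of exp(-t)·t^(s-1) joins the sum

((s + 1)*uppergamma(s, 1) - (s + 1)*uppergamma(s, 2) + 1)/(s + 1)
  Re(s) > -1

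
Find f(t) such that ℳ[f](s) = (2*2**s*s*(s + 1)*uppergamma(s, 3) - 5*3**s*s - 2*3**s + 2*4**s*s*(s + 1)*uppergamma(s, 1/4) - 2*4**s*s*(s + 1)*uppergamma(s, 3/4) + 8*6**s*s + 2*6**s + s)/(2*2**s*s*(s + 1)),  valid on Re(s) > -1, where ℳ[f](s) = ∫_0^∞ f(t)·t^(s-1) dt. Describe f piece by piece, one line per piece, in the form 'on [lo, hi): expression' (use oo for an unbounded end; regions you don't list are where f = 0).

on [0, 1/2): t
on [1/2, 3/2): exp(-t/2)
on [3/2, 3): t + 1
on [3, oo): exp(-t)

along the cuts 1/2, 3/2, 3, ℳ[f](s) splits into 4 integrals
between 0 and 1/2 the integrand is t·t^(s-1)
piece [1/2, 3/2): integrate exp(-t/2) against the kernel
∫ (t + 1)·t^(s-1) over [3/2, 3)
∫ exp(-t)·t^(s-1) over [3, ∞)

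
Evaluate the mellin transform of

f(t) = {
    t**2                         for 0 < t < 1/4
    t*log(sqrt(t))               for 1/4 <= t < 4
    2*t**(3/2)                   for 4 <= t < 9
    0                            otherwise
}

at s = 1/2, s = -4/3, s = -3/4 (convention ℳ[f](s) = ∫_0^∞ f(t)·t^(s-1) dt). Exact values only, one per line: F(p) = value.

undo the shared t-power: t**(3/2) on [0, 1/4); sqrt(t)*log(sqrt(t)) on [1/4, 4); 2*t on [4, 9)
invert the shared t-power to get t on [0, 1/4); log(sqrt(t)) on [1/4, 4); 2*sqrt(t) on [4, 9)
strip the power substitution: t**2 on [0, 1/2); log(t) on [1/2, 2); 2*t on [2, 3)
integrate the 3 segments split at 1/4, 4, then add the results
∫ t**2·t^(s-1) over [0, 1/4)
piece [1/4, 4): integrate t*log(sqrt(t)) against the kernel
the [4, 9) slice contributes ∫ 2*t**(3/2)·t^(s-1) dt

F(1/2) = 65*log(2)/12 + 5061/80
F(-4/3) = 3*2**(2/3)*(-19*2**(2/3) - log(2**(2*2**(2/3) + 8)) + 13 + 16*6**(1/3))/8
F(-3/4) = sqrt(2)*(-277 + 180*log(2) + 120*sqrt(6))/30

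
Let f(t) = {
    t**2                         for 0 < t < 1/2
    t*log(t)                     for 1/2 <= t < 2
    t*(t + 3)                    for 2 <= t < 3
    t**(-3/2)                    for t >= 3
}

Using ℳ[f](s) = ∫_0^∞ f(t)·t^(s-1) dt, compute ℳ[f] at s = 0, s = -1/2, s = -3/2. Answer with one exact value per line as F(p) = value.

F(0) = 2*sqrt(3)/27 + 5*log(2)/2 + 33/8
F(-1/2) = sqrt(2)*(-330 + sqrt(2) + 108*log(2) + 144*sqrt(6))/36
F(-3/2) = sqrt(2)*(-486*log(2) + sqrt(2) + 648)/162

invert the shared t-power to get t**3 on [0, 1/2); t**2*log(t) on [1/2, 2); t**2*(t + 3) on [2, 3); …
reversing the shared t-power: t on [0, 1/2); log(t) on [1/2, 2); t + 3 on [2, 3); …
linearity at 1/2, 2, 3 turns ℳ[f](s) into 4 summed integrals
segment 0 to 1/2 holds t**2; add its integral
over [1/2, 2), the kernel integral of t*log(t) enters the sum
segment 2 to 3 holds t*(t + 3); add its integral
the [3, ∞) slice contributes ∫ t**(-3/2)·t^(s-1) dt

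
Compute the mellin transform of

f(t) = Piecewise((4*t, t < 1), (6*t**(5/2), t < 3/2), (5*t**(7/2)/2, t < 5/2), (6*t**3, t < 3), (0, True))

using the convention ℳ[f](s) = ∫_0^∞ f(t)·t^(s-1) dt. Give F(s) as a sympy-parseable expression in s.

(6*3**(s + 3)*(s + 1)*(2*s + 5)*(2*s + 7) + 12*(3/2)**(s + 5/2)*(s + 1)*(s + 3)*(2*s + 7) - 5*(3/2)**(s + 7/2)*(s + 1)*(s + 3)*(2*s + 5) - 6*(5/2)**(s + 3)*(s + 1)*(2*s + 5)*(2*s + 7) + 5*(5/2)**(s + 7/2)*(s + 1)*(s + 3)*(2*s + 5) - 12*(s + 1)*(s + 3)*(2*s + 7) + 4*(s + 3)*(2*s + 5)*(2*s + 7))/((s + 1)*(s + 3)*(2*s + 5)*(2*s + 7))
  Re(s) > -1

linearity at 1, 3/2, 5/2 turns ℳ[f](s) into 4 summed integrals
over [0, 1), the kernel integral of 4*t enters the sum
∫ over [1, 3/2) of 6*t**(5/2)·t^(s-1) joins the sum
between 3/2 and 5/2 the integrand is 5*t**(7/2)/2·t^(s-1)
piece [5/2, 3): integrate 6*t**3 against the kernel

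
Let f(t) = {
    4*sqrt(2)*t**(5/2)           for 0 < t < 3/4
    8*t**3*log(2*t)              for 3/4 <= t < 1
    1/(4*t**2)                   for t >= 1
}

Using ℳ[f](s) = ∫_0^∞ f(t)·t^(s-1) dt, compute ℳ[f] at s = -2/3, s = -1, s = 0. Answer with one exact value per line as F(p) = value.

remove the common scale on t first: t**(5/2) on [0, 3/2); t**3*log(t) on [3/2, 2); t**(-2) on [2, ∞)
reversing the shared t-power: sqrt(t) on [0, 3/2); t*log(t) on [3/2, 2); t**(-4) on [2, ∞)
integrate the 3 segments split at 3/4, 1, then add the results
segment [0, 3/4) carries 4*sqrt(2)*t**(5/2); integrate it
segment [3/4, 1) carries 8*t**3*log(2*t); integrate it
on [1, ∞) integrate f = 1/(4*t**2) against the kernel

F(-2/3) = -27*6**(1/3)*log(3)/28 - 2157/1568 + 81*6**(1/3)/196 + 27*6**(1/3)*log(2)/28 + 9*6**(5/6)/22 + 24*log(2)/7
F(-1) = -9*log(3)/4 - 19/24 + sqrt(6) + 25*log(2)/4
F(0) = -9*log(3)/8 - 7/18 + 9*sqrt(6)/20 + 91*log(2)/24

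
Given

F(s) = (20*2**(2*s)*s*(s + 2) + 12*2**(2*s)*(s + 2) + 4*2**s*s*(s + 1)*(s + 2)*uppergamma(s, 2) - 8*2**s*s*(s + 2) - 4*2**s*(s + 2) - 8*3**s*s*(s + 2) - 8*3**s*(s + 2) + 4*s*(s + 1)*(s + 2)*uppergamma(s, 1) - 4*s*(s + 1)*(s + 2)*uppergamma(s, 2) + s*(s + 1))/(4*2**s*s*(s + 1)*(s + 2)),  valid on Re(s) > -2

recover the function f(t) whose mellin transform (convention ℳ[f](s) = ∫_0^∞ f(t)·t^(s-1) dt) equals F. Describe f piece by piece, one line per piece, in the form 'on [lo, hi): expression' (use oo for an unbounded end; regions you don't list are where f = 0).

on [0, 1/2): t**2
on [1/2, 1): exp(-2*t)
on [1, 3/2): t + 1
on [3/2, 2): t + 3
on [2, oo): exp(-t)

the 5 pieces separated at 1/2, 1, 3/2, 2 each add one integral
over [0, 1/2), the kernel integral of t**2 enters the sum
on [1/2, 1) integrate f = exp(-2*t) against the kernel
segment [1, 3/2) carries (t + 1); integrate it
∫ (t + 3)·t^(s-1) over [3/2, 2)
piece [2, ∞): integrate exp(-t) against the kernel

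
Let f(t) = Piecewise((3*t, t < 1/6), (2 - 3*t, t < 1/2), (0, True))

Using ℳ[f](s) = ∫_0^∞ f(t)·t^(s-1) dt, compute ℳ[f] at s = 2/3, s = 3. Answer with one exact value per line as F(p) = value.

peel off the common scale on t: 2*t on [0, 1/4); 2 - 2*t on [1/4, 3/4)
back out the common scale on t: t on [0, 1/2); 2 - t on [1/2, 3/2)
linearity at 1/6 turns ℳ[f](s) into 2 summed integrals
segment [0, 1/6) carries 3*t; integrate it
between 1/6 and 1/2 the integrand is (2 - 3*t)·t^(s-1)

F(2/3) = 6**(1/3)*(-8 + 7*3**(2/3))/20
F(3) = 179/5184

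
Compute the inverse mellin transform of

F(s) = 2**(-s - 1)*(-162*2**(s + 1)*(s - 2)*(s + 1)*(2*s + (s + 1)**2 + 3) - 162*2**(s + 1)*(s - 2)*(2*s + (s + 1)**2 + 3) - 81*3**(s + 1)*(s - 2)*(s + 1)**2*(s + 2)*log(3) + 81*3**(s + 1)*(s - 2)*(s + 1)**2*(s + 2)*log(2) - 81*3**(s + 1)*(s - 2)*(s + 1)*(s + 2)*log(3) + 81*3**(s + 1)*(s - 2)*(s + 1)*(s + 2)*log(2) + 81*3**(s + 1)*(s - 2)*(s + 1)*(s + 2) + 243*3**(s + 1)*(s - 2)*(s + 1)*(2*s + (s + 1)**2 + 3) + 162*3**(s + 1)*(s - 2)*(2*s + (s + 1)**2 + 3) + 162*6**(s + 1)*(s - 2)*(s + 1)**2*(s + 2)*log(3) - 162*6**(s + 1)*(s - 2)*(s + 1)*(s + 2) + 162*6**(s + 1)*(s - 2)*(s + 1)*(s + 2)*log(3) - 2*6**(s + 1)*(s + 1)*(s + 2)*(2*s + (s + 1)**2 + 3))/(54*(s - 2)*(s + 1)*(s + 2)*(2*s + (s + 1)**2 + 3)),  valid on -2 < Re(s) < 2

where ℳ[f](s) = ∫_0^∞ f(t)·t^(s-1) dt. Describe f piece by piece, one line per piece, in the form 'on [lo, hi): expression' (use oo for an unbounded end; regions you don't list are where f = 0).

on [0, 1): t**2
on [1, 3/2): t*(t + 3)
on [3/2, 3): t**2*log(t)
on [3, oo): t**(-2)

the shared t-power comes off first: t on [0, 1); t + 3 on [1, 3/2); t*log(t) on [3/2, 3); …
summing 4 kernel integrals split by 1, 3/2, 3 yields ℳ[f](s)
on [0, 1) integrate f = t**2 against the kernel
∫ over [1, 3/2) of t*(t + 3)·t^(s-1) joins the sum
∫ over [3/2, 3) of t**2*log(t)·t^(s-1) joins the sum
the [3, ∞) slice contributes ∫ t**(-2)·t^(s-1) dt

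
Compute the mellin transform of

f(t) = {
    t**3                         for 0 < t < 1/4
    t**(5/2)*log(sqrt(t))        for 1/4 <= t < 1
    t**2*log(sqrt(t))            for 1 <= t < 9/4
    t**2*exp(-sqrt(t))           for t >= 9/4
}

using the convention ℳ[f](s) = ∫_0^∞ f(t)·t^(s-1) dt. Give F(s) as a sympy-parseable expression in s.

2**(-2*s - 4)*(16*2**(2*s + 4)*(s + 2)**2*(2*s + 6)*(4*s + 4*(s + 2)**2 + 9)*uppergamma(2*s + 4, 3/2) - 16*2**(2*s + 4)*(s + 2)**2*(2*s + 6) + 4*2**(2*s + 4)*(2*s + 6)*(4*s + 4*(s + 2)**2 + 9) - 8*3**(2*s + 4)*(s + 2)*(2*s + 6)*(4*s + 4*(s + 2)**2 + 9)*log(2) + 8*3**(2*s + 4)*(s + 2)*(2*s + 6)*(4*s + 4*(s + 2)**2 + 9)*log(3) - 4*3**(2*s + 4)*(2*s + 6)*(4*s + 4*(s + 2)**2 + 9) + 16*(s + 2)**3*(2*s + 6)*log(2) + 8*(s + 2)**2*(2*s + 6)*log(2) + 8*(s + 2)**2*(2*s + 6) + 4*(s + 2)**2*(4*s + 4*(s + 2)**2 + 9))/(8*(s + 2)**2*(2*s + 6)*(4*s + 4*(s + 2)**2 + 9))
  Re(s) > -3

remove the shared t-power first: t on [0, 1/4); sqrt(t)*log(sqrt(t)) on [1/4, 1); log(sqrt(t)) on [1, 9/4); …
remove the power substitution first: t**2 on [0, 1/2); t*log(t) on [1/2, 1); log(t) on [1, 3/2); …
summing 4 kernel integrals split by 1/4, 1, 9/4 yields ℳ[f](s)
piece [0, 1/4): integrate t**3 against the kernel
piece [1/4, 1): integrate t**(5/2)*log(sqrt(t)) against the kernel
segment 1 to 9/4 holds t**2*log(sqrt(t)); add its integral
∫ t**2*exp(-sqrt(t))·t^(s-1) over [9/4, ∞)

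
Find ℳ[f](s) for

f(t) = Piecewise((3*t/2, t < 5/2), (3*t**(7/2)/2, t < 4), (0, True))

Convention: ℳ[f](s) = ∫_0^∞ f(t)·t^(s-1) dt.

3*(2*4**(s + 7/2)*(s + 1) + (5/2)**(s + 1)*(2*s + 7) - 2*(5/2)**(s + 7/2)*(s + 1))/(2*(s + 1)*(2*s + 7))
  Re(s) > -1

slice at 5/2, transform all 2 pieces, and sum them
piece [0, 5/2): integrate 3*t/2 against the kernel
[5/2, 4) adds the kernel integral of 3*t**(7/2)/2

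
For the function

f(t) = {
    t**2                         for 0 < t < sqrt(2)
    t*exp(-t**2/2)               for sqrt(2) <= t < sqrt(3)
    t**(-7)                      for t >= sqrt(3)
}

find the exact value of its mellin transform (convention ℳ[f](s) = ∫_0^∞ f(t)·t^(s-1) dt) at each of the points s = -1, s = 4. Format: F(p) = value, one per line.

undo the shared t-power: t on [0, sqrt(2)); exp(-t**2/2) on [sqrt(2), sqrt(3)); t**(-8) on [sqrt(3), ∞)
invert the power substitution to get sqrt(t) on [0, 2); exp(-t/2) on [2, 3); t**(-4) on [3, ∞)
breakpoints sqrt(2), sqrt(3): one integral from each of the 3 segments
for t in [0, sqrt(2)): the term is ∫ t**2·t^(s-1)
∫ over [sqrt(2), sqrt(3)) of t*exp(-t**2/2)·t^(s-1) joins the sum
for t in [sqrt(3), ∞): the term is ∫ t**(-7)·t^(s-1)

F(-1) = Ei(-3/2)/2 + 1/648 - Ei(-1)/2 + sqrt(2)
F(4) = -6*sqrt(3)*exp(-3/2) - 3*sqrt(2)*sqrt(pi)*erfc(sqrt(6)/2)/2 + sqrt(3)/27 + 3*sqrt(2)*sqrt(pi)*erfc(1)/2 + 4/3 + 5*sqrt(2)*exp(-1)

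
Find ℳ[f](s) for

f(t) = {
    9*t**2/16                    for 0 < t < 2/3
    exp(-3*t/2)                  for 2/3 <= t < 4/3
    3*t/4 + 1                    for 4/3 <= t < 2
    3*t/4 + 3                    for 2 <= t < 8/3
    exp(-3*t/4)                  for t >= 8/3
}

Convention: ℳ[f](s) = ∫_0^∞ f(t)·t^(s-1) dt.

2**s*(20*2**(2*s)*s*(s + 2) + 12*2**(2*s)*(s + 2) + 4*2**s*s*(s + 1)*(s + 2)*uppergamma(s, 2) - 8*2**s*s*(s + 2) - 4*2**s*(s + 2) - 8*3**s*s*(s + 2) - 8*3**s*(s + 2) + 4*s*(s + 1)*(s + 2)*uppergamma(s, 1) - 4*s*(s + 1)*(s + 2)*uppergamma(s, 2) + s*(s + 1))/(4*3**s*s*(s + 1)*(s + 2))
  Re(s) > -2

reversing the common scale on t: 9*t**2/4 on [0, 1/3); exp(-3*t) on [1/3, 2/3); 3*t/2 + 1 on [2/3, 1); …
reversing the common scale on t: t**2 on [0, 1/2); exp(-2*t) on [1/2, 1); t + 1 on [1, 3/2); …
decompose at 2/3, 4/3, 2, 8/3; ℳ[f](s) sums the 5 pieces' integrals
∫ 9*t**2/16·t^(s-1) over [0, 2/3)
on [2/3, 4/3) integrate f = exp(-3*t/2) against the kernel
over [4/3, 2), the kernel integral of (3*t/4 + 1) enters the sum
∫ (3*t/4 + 3)·t^(s-1) over [2, 8/3)
on [8/3, ∞) integrate f = exp(-3*t/4) against the kernel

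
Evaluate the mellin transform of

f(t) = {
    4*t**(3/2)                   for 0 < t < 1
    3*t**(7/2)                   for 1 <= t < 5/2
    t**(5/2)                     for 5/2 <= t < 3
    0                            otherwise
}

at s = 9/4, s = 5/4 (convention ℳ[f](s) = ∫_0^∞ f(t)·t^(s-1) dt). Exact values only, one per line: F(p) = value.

F(9/4) = 188/345 + 324*3**(3/4)/19 + 149375*2**(1/4)*5**(3/4)/6992
F(5/4) = 172/209 + 36*3**(3/4)/5 + 4675*2**(1/4)*5**(3/4)/456

treat the 3 regions marked off by 1, 5/2 separately and sum
∫ 4*t**(3/2)·t^(s-1) over [0, 1)
the [1, 5/2) slice contributes ∫ 3*t**(7/2)·t^(s-1) dt
on [5/2, 3): add ∫ t**(5/2)·t^(s-1) dt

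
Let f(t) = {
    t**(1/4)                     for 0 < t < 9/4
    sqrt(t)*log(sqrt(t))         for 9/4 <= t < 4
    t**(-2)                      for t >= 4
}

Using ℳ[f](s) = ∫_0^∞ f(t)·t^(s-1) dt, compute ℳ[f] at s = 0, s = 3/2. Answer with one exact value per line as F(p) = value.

F(0) = -31/32 + log(128/27) + 2*sqrt(6)
F(3/2) = -81*log(3)/32 - 47/128 + 27*sqrt(6)/28 + 337*log(2)/32

invert the power substitution to get sqrt(t) on [0, 3/2); t*log(t) on [3/2, 2); t**(-4) on [2, ∞)
split f at 9/4, 4: ℳ[f](s) collects 3 kernel integrals
[0, 9/4) adds the kernel integral of t**(1/4)
over [9/4, 4), the kernel integral of sqrt(t)*log(sqrt(t)) enters the sum
[4, ∞) adds the kernel integral of t**(-2)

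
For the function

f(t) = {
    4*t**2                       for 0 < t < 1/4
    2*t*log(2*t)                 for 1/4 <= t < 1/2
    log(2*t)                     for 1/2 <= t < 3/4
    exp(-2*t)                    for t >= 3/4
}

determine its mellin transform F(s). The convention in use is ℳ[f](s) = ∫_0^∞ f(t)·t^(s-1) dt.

(4*2**s*s**2*(s + 2)*(s**2 + 2*s + 1)*uppergamma(s, 3/2) - 4*2**s*s**2*(s + 2) + 4*2**s*(s + 2)*(s**2 + 2*s + 1) + 3**s*s*(s + 2)*(-4*log(2) + 4*log(3))*(s**2 + 2*s + 1) - 4*3**s*(s + 2)*(s**2 + 2*s + 1) + s**3*(s + 2)*log(4) + s**2*(s + 2)*log(4) + 2*s**2*(s + 2) + s**2*(s**2 + 2*s + 1))/(4*2**(2*s)*s**2*(s + 2)*(s**2 + 2*s + 1))
  Re(s) > -2

back out the common scale on t: t**2 on [0, 1/2); t*log(t) on [1/2, 1); log(t) on [1, 3/2); …
treat the 4 regions marked off by 1/4, 1/2, 3/4 separately and sum
over [0, 1/4), the kernel integral of 4*t**2 enters the sum
[1/4, 1/2) adds the kernel integral of 2*t*log(2*t)
piece [1/2, 3/4): integrate log(2*t) against the kernel
[3/4, ∞) adds the kernel integral of exp(-2*t)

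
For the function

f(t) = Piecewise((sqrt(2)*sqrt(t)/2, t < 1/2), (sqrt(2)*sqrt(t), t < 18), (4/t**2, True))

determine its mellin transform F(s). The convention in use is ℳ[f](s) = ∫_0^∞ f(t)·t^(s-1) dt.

(-36**s*(2*s + 1) + 972*6**(2*s)*(s - 2) - 81*s + 162)/(81*2**s*(s - 2)*(2*s + 1))
  -1/2 < Re(s) < 2

the common scale on t comes off first: sqrt(t) on [0, 1/4); 2*sqrt(t) on [1/4, 9); t**(-2) on [9, ∞)
strip the power substitution: t on [0, 1/2); 2*t on [1/2, 3); t**(-4) on [3, ∞)
the 3 pieces separated at 1/2, 18 each add one integral
the [0, 1/2) slice contributes ∫ sqrt(2)*sqrt(t)/2·t^(s-1) dt
the [1/2, 18) slice contributes ∫ sqrt(2)*sqrt(t)·t^(s-1) dt
for t in [18, ∞): the term is ∫ 4/t**2·t^(s-1)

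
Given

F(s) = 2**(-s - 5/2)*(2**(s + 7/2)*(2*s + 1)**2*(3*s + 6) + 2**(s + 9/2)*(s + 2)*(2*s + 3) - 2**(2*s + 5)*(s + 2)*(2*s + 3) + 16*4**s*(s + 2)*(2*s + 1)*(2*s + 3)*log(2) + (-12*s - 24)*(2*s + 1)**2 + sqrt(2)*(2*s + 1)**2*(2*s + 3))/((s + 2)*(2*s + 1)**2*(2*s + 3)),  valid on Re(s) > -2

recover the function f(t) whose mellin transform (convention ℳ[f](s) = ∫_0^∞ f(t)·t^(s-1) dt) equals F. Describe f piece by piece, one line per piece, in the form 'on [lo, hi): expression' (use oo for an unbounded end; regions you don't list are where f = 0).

on [0, 1/2): t**2
on [1/2, 1): 3*t**(3/2)
on [1, 2): sqrt(t)*log(t)

invert the shared t-power to get t**(3/2) on [0, 1/2); 3*t on [1/2, 1); log(t) on [1, 2)
linearity at 1/2, 1 turns ℳ[f](s) into 3 summed integrals
segment [0, 1/2) carries t**2; integrate it
segment [1/2, 1) carries 3*t**(3/2); integrate it
between 1 and 2 the integrand is sqrt(t)*log(t)·t^(s-1)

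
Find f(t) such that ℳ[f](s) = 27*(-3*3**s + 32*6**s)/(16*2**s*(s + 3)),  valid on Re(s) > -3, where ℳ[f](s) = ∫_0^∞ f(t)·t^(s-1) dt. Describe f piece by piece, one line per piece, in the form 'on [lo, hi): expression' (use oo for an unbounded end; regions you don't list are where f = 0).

on [0, 3/2): t**3/2
on [3/2, 3): 2*t**3

integrate the 2 segments split at 3/2, then add the results
between 0 and 3/2 the integrand is t**3/2·t^(s-1)
between 3/2 and 3 the integrand is 2*t**3·t^(s-1)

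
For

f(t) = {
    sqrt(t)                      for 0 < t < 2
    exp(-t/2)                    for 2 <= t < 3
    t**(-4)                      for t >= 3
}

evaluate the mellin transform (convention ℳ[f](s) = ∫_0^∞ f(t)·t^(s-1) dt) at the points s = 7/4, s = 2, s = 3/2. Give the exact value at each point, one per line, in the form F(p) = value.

F(7/4) = -2*2**(3/4)*uppergamma(7/4, 3/2) + 4*3**(3/4)/243 + 2*2**(3/4)*uppergamma(7/4, 1) + 16*2**(1/4)/9
F(2) = -10*exp(-3/2) + 1/18 + 8*sqrt(2)/5 + 8*exp(-1)
F(3/2) = -2*sqrt(3)*exp(-3/2) - sqrt(2)*sqrt(pi)*erfc(sqrt(6)/2) + 2*sqrt(3)/135 + sqrt(2)*sqrt(pi)*erfc(1) + 2*sqrt(2)*exp(-1) + 2

breakpoints 2, 3: one integral from each of the 3 segments
on [0, 2): add ∫ sqrt(t)·t^(s-1) dt
between 2 and 3 the integrand is exp(-t/2)·t^(s-1)
segment [3, ∞) carries t**(-4); integrate it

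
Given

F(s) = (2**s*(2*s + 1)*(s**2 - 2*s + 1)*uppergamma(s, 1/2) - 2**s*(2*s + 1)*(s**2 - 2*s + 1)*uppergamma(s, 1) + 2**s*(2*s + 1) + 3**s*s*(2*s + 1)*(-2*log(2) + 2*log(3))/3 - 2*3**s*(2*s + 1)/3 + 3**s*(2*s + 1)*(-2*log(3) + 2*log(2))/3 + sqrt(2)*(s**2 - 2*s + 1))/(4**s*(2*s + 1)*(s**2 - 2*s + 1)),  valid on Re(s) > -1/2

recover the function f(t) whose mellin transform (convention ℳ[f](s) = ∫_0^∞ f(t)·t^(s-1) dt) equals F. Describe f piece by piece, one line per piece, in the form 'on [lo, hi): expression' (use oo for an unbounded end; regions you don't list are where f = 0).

peel off the common scale on t: sqrt(t) on [0, 1/2); exp(-t) on [1/2, 1); log(t)/t on [1, 3/2)
integrate the 3 segments split at 1/4, 1/2, then add the results
segment 0 to 1/4 holds sqrt(2)*sqrt(t); add its integral
segment [1/4, 1/2) carries exp(-2*t); integrate it
∫ log(2*t)/(2*t)·t^(s-1) over [1/2, 3/4)

on [0, 1/4): sqrt(2)*sqrt(t)
on [1/4, 1/2): exp(-2*t)
on [1/2, 3/4): log(2*t)/(2*t)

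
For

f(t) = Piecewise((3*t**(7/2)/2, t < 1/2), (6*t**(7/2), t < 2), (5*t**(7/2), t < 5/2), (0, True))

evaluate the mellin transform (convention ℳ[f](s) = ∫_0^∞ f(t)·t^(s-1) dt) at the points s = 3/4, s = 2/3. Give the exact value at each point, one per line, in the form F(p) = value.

F(3/4) = 2**(1/4)*(-9*sqrt(2) + 1024 + 6250*sqrt(2)*5**(1/4))/272
F(2/3) = 3*2**(1/6)*(-9*2**(2/3) + 1024 + 6250*2**(2/3)*5**(1/6))/800

cuts at 1/2, 2: linearity sums the 3 kernel integrals
[0, 1/2) adds the kernel integral of 3*t**(7/2)/2
[1/2, 2) adds the kernel integral of 6*t**(7/2)
∫ over [2, 5/2) of 5*t**(7/2)·t^(s-1) joins the sum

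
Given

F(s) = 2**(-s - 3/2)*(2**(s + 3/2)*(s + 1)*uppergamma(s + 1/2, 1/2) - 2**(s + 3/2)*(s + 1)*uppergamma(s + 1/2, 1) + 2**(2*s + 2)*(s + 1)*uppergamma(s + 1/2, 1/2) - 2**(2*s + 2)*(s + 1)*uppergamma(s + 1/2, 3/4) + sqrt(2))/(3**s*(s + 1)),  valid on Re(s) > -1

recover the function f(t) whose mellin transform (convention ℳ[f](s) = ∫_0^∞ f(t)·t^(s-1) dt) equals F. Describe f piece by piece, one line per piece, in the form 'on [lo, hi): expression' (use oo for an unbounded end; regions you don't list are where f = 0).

on [0, 1/6): 3*t
on [1/6, 1/3): sqrt(3)*sqrt(t)*exp(-3*t)
on [1/3, 1/2): sqrt(3)*sqrt(t)*exp(-3*t/2)

the common scale on t comes off first: t on [0, 1/2); sqrt(t)*exp(-t) on [1/2, 1); sqrt(t)*exp(-t/2) on [1, 3/2)
strip the shared t-power: sqrt(t) on [0, 1/2); exp(-t) on [1/2, 1); exp(-t/2) on [1, 3/2)
f breaks at 1/6, 1/3 into 3 integrals to sum
∫ 3*t·t^(s-1) over [0, 1/6)
piece [1/6, 1/3): integrate sqrt(3)*sqrt(t)*exp(-3*t) against the kernel
the [1/3, 1/2) slice contributes ∫ sqrt(3)*sqrt(t)*exp(-3*t/2)·t^(s-1) dt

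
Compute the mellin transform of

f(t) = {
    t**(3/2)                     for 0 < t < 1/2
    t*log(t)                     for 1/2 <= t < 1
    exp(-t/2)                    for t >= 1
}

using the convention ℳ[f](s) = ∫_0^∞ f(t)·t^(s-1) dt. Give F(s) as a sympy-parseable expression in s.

(2*2**(2*s)*(2*s + 3)*(s**2 + 2*s + 1)*uppergamma(s, 1/2) - 2*2**s*(2*s + 3) + s*(2*s + 3)*log(2) + 2*s + (2*s + 3)*log(2) + sqrt(2)*(s**2 + 2*s + 1) + 3)/(2*2**s*(2*s + 3)*(s**2 + 2*s + 1))
  Re(s) > -3/2

integrate the 3 segments split at 1/2, 1, then add the results
∫ over [0, 1/2) of t**(3/2)·t^(s-1) joins the sum
on [1/2, 1) integrate f = t*log(t) against the kernel
the [1, ∞) slice contributes ∫ exp(-t/2)·t^(s-1) dt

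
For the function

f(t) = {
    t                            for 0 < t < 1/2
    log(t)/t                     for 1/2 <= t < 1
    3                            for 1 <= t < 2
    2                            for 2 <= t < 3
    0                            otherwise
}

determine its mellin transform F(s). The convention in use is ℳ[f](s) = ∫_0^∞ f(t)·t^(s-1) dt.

(2*2**(2*s)*(s + 1)*(s**2 - 2*s + 1) - 2*2**s*s*(s + 1) - 6*2**s*(s + 1)*(s**2 - 2*s + 1) + 4*6**s*(s + 1)*(s**2 - 2*s + 1) + 4*s**2*(s + 1)*log(2) - 4*s*(s + 1)*log(2) + 4*s*(s + 1) + s*(s**2 - 2*s + 1))/(2*2**s*s*(s + 1)*(s**2 - 2*s + 1))
  Re(s) > -1

cuts at 1/2, 1, 2: linearity sums the 4 kernel integrals
segment [0, 1/2) carries t; integrate it
piece [1/2, 1): integrate log(t)/t against the kernel
for t in [1, 2): the term is ∫ 3·t^(s-1)
over [2, 3), the kernel integral of 2 enters the sum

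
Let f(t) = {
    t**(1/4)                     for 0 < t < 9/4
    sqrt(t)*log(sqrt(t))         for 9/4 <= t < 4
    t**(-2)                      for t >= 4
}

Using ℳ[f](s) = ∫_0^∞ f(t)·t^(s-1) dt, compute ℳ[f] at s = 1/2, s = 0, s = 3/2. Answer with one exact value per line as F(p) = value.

strip the power substitution: sqrt(t) on [0, 3/2); t*log(t) on [3/2, 2); t**(-4) on [2, ∞)
decompose at 9/4, 4; ℳ[f](s) sums the 3 pieces' integrals
∫ over [0, 9/4) of t**(1/4)·t^(s-1) joins the sum
segment 9/4 to 4 holds sqrt(t)*log(sqrt(t)); add its integral
the [4, ∞) slice contributes ∫ t**(-2)·t^(s-1) dt

F(1/2) = -9*log(3)/4 - 19/24 + sqrt(6) + 25*log(2)/4
F(0) = -31/32 + log(128/27) + 2*sqrt(6)
F(3/2) = -81*log(3)/32 - 47/128 + 27*sqrt(6)/28 + 337*log(2)/32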